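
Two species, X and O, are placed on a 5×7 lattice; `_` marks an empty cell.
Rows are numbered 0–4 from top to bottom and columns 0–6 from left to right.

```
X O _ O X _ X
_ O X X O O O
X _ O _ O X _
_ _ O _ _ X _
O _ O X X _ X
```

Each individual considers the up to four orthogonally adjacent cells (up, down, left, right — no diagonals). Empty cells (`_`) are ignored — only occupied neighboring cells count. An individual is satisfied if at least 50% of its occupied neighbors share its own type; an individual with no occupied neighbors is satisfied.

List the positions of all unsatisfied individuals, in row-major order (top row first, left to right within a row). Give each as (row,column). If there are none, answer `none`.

(0,0), (0,3), (0,4), (0,6), (1,2), (1,3), (2,5)

(0,0)X 0/1 unhappy
(0,1)O 1/2 ok
(0,3)O 0/2 unhappy
(0,4)X 0/2 unhappy
(0,6)X 0/1 unhappy
(1,1)O 1/2 ok
(1,2)X 1/3 unhappy
(1,3)X 1/3 unhappy
(1,4)O 2/4 ok
(1,5)O 2/3 ok
(1,6)O 1/2 ok
(2,0)X 0/0 ok
(2,2)O 1/2 ok
(2,4)O 1/2 ok
(2,5)X 1/3 unhappy
(3,2)O 2/2 ok
(3,5)X 1/1 ok
(4,0)O 0/0 ok
(4,2)O 1/2 ok
(4,3)X 1/2 ok
(4,4)X 1/1 ok
(4,6)X 0/0 ok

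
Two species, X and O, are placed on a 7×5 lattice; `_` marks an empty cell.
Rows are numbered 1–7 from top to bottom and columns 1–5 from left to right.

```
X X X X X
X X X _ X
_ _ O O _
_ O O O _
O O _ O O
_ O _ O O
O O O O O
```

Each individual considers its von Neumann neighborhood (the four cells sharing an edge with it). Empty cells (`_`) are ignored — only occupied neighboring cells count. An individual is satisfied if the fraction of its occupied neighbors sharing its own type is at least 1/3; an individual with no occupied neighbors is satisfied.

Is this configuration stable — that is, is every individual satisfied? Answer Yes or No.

Yes

(1,1)X 2/2 ok
(1,2)X 3/3 ok
(1,3)X 3/3 ok
(1,4)X 2/2 ok
(1,5)X 2/2 ok
(2,1)X 2/2 ok
(2,2)X 3/3 ok
(2,3)X 2/3 ok
(2,5)X 1/1 ok
(3,3)O 2/3 ok
(3,4)O 2/2 ok
(4,2)O 2/2 ok
(4,3)O 3/3 ok
(4,4)O 3/3 ok
(5,1)O 1/1 ok
(5,2)O 3/3 ok
(5,4)O 3/3 ok
(5,5)O 2/2 ok
(6,2)O 2/2 ok
(6,4)O 3/3 ok
(6,5)O 3/3 ok
(7,1)O 1/1 ok
(7,2)O 3/3 ok
(7,3)O 2/2 ok
(7,4)O 3/3 ok
(7,5)O 2/2 ok
All meet the threshold, so the configuration is stable.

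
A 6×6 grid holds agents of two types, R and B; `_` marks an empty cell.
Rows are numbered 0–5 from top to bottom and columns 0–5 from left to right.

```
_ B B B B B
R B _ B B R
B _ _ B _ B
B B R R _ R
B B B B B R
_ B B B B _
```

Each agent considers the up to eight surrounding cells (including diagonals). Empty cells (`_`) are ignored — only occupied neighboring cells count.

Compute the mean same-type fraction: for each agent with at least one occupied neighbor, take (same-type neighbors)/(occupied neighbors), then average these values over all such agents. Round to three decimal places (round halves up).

(0,1)B 2/3
(0,2)B 4/4
(0,3)B 4/4
(0,4)B 4/5
(0,5)B 2/3
(1,0)R 0/3
(1,1)B 3/4
(1,3)B 5/5
(1,4)B 6/7
(1,5)R 0/4
(2,0)B 3/4
(2,3)B 2/4
(2,5)B 1/3
(3,0)B 4/4
(3,1)B 5/6
(3,2)R 1/6
(3,3)R 1/5
(3,5)R 1/3
(4,0)B 4/4
(4,1)B 6/7
(4,2)B 6/8
(4,3)B 5/7
(4,4)B 3/6
(4,5)R 1/3
(5,1)B 4/4
(5,2)B 5/5
(5,3)B 5/5
(5,4)B 3/4
Sum over 28 agents: 2/3 + 4/4 + 4/4 + 4/5 + 2/3 + 0/3 + 3/4 + 5/5 + 6/7 + 0/4 + 3/4 + 2/4 + 1/3 + 4/4 + 5/6 + 1/6 + 1/5 + 1/3 + 4/4 + 6/7 + 6/8 + 5/7 + 3/6 + 1/3 + 4/4 + 5/5 + 5/5 + 3/4 = 394/21; mean = 394/21 ÷ 28 = 197/294 = 0.670068… → 0.670.

0.670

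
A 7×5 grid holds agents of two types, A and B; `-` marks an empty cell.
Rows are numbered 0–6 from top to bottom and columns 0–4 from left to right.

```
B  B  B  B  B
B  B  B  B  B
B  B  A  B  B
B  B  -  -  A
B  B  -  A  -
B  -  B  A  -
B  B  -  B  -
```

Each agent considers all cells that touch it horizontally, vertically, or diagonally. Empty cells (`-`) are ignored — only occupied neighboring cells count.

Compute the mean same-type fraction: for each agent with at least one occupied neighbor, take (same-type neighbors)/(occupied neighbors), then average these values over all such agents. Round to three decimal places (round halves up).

(0,0)B 3/3
(0,1)B 5/5
(0,2)B 5/5
(0,3)B 5/5
(0,4)B 3/3
(1,0)B 5/5
(1,1)B 7/8
(1,2)B 7/8
(1,3)B 7/8
(1,4)B 5/5
(2,0)B 5/5
(2,1)B 6/7
(2,2)A 0/6
(2,3)B 4/6
(2,4)B 3/4
(3,0)B 5/5
(3,1)B 5/6
(3,4)A 1/3
(4,0)B 4/4
(4,1)B 5/5
(4,3)A 2/3
(5,0)B 4/4
(5,2)B 3/5
(5,3)A 1/3
(6,0)B 2/2
(6,1)B 3/3
(6,3)B 1/2
Sum over 27 agents: 3/3 + 5/5 + 5/5 + 5/5 + 3/3 + 5/5 + 7/8 + 7/8 + 7/8 + 5/5 + 5/5 + 6/7 + 0/6 + 4/6 + 3/4 + 5/5 + 5/6 + 1/3 + 4/4 + 5/5 + 2/3 + 4/4 + 3/5 + 1/3 + 2/2 + 3/3 + 1/2 = 18619/840; mean = 18619/840 ÷ 27 = 18619/22680 = 0.820943… → 0.821.

0.821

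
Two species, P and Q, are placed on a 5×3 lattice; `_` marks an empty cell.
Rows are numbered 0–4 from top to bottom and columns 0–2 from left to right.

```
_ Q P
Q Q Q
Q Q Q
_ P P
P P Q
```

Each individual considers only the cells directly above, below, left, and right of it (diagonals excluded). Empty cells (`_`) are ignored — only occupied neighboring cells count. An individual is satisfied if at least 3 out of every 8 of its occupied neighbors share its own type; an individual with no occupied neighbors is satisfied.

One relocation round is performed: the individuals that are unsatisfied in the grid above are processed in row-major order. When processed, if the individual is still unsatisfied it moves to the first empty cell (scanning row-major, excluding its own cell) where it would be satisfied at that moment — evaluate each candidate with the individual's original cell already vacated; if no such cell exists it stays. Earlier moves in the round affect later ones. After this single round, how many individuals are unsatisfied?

Initially unsatisfied (in order): (0,2), (3,2), (4,2).
  (0,2) → (3,0).
  (3,2): no empty cell satisfies it; stays.
  (4,2) → (0,0).
Resulting grid:
Q Q _
Q Q Q
Q Q Q
P P P
P P _
All satisfied now.

0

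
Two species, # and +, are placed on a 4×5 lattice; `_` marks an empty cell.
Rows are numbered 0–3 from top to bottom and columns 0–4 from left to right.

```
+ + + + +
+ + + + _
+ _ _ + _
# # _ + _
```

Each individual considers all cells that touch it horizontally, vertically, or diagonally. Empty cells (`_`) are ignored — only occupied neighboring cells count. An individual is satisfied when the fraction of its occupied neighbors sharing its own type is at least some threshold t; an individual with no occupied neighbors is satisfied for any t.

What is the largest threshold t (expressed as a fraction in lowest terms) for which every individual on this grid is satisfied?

(0,0)+ 3/3
(0,1)+ 5/5
(0,2)+ 5/5
(0,3)+ 4/4
(0,4)+ 2/2
(1,0)+ 4/4
(1,1)+ 6/6
(1,2)+ 6/6
(1,3)+ 5/5
(2,0)+ 2/4
(2,3)+ 3/3
(3,0)# 1/2
(3,1)# 1/2
(3,3)+ 1/1
The smallest same-type fraction is 2/4 at (2,0), which reduces to 1/2. Any threshold above that leaves this individual unsatisfied.

1/2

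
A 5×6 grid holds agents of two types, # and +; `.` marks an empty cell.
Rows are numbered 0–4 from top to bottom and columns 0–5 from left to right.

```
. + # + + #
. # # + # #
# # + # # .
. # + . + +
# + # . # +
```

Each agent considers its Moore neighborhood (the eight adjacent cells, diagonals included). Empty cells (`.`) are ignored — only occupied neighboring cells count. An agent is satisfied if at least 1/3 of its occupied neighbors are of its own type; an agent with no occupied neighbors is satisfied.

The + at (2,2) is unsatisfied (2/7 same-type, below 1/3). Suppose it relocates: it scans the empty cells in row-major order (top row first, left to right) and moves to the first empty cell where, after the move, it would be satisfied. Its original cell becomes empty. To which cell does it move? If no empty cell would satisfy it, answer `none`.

Vacating (2,2). Empty cells in order:
  (0,0): 1/2 same-type → satisfied — stop here.

(0,0)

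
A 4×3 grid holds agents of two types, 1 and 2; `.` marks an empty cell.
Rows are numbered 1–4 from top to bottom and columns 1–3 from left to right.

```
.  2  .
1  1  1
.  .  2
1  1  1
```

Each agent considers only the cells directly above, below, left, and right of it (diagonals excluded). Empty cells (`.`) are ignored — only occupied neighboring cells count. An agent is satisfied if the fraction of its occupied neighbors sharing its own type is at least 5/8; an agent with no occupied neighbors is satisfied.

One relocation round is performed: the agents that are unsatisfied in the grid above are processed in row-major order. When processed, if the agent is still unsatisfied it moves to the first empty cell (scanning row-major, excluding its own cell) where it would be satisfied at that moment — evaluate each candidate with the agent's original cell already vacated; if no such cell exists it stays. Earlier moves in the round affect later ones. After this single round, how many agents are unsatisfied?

2

Initially unsatisfied (in order): (1,2), (2,3), (3,3), (4,3).
  (1,2): no empty cell satisfies it; stays.
  (2,3) → (3,1).
  (3,3) → (1,3).
  (4,3): now satisfied by earlier moves; stays.
Resulting grid:
. 2 2
1 1 .
1 . .
1 1 1
Unsatisfied now: (1,2), (2,2).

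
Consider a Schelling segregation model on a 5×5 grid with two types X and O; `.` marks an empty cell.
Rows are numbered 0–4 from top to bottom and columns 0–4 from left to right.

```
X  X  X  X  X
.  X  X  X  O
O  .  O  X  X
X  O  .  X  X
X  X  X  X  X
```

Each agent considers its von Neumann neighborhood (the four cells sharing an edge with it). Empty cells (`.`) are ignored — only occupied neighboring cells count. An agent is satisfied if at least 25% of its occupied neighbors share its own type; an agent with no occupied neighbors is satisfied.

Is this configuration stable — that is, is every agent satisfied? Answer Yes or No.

(0,0)X 1/1 satisfied
(0,1)X 3/3 satisfied
(0,2)X 3/3 satisfied
(0,3)X 3/3 satisfied
(0,4)X 1/2 satisfied
(1,1)X 2/2 satisfied
(1,2)X 3/4 satisfied
(1,3)X 3/4 satisfied
(1,4)O 0/3 not
(2,0)O 0/1 not
(2,2)O 0/2 not
(2,3)X 3/4 satisfied
(2,4)X 2/3 satisfied
(3,0)X 1/3 satisfied
(3,1)O 0/2 not
(3,3)X 3/3 satisfied
(3,4)X 3/3 satisfied
(4,0)X 2/2 satisfied
(4,1)X 2/3 satisfied
(4,2)X 2/2 satisfied
(4,3)X 3/3 satisfied
(4,4)X 2/2 satisfied
For instance (1,4) has only 0/3 same-type neighbors, below 1/4.

No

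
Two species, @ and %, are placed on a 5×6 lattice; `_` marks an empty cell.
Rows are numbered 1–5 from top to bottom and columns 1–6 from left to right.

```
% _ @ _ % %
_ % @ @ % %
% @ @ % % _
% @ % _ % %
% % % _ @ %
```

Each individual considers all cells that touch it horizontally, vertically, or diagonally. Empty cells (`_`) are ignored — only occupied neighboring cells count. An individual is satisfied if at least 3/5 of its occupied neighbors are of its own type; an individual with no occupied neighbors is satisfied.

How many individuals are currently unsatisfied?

Row 1: (1,1)% 1/1 ✓ · (1,3)@ 2/3 ✓ · (1,5)% 3/4 ✓ · (1,6)% 3/3 ✓
Row 2: (2,2)% 2/6 ✗ · (2,3)@ 4/6 ✓ · (2,4)@ 3/7 ✗ · (2,5)% 5/6 ✓ · (2,6)% 4/4 ✓
Row 3: (3,1)% 2/4 ✗ · (3,2)@ 3/7 ✗ · (3,3)@ 4/7 ✗ · (3,4)% 4/7 ✗ · (3,5)% 5/6 ✓
Row 4: (4,1)% 3/5 ✓ · (4,2)@ 2/8 ✗ · (4,3)% 3/6 ✗ · (4,5)% 4/5 ✓ · (4,6)% 3/4 ✓
Row 5: (5,1)% 2/3 ✓ · (5,2)% 4/5 ✓ · (5,3)% 2/3 ✓ · (5,5)@ 0/3 ✗ · (5,6)% 2/3 ✓
Unsatisfied: (2,2), (2,4), (3,1), (3,2), (3,3), (3,4), (4,2), (4,3), (5,5) — 9 in total.

9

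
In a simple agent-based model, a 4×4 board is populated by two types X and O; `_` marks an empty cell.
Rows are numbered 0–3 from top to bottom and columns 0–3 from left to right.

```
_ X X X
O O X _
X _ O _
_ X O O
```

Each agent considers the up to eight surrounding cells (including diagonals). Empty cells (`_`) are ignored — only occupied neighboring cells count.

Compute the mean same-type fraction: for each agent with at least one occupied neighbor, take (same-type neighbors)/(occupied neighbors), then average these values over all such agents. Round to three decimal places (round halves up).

Row 0: (0,1)X 2/4 · (0,2)X 3/4 · (0,3)X 2/2
Row 1: (1,0)O 1/3 · (1,1)O 2/6 · (1,2)X 3/5
Row 2: (2,0)X 1/3 · (2,2)O 3/5
Row 3: (3,1)X 1/3 · (3,2)O 2/3 · (3,3)O 2/2
Sum over 11 agents: 2/4 + 3/4 + 2/2 + 1/3 + 2/6 + 3/5 + 1/3 + 3/5 + 1/3 + 2/3 + 2/2 = 129/20; mean = 129/20 ÷ 11 = 129/220 = 0.586363… → 0.586.

0.586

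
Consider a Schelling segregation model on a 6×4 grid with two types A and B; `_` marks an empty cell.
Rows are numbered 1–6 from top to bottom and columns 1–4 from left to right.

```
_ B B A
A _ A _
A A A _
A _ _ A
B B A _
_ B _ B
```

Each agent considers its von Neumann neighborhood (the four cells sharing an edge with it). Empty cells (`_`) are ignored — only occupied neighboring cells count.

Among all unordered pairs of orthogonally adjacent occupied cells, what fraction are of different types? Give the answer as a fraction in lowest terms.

1/3

Scan each occupied cell's neighbors to the right and below so each pair is counted once.
Row 1: B(1,2)–B(1,3)= B(1,3)–A(1,4)≠ B(1,3)–A(2,3)≠  → 2/3 unlike.
Row 2: A(2,1)–A(3,1)= A(2,3)–A(3,3)=  → 0/2 unlike.
Row 3: A(3,1)–A(3,2)= A(3,1)–A(4,1)= A(3,2)–A(3,3)=  → 0/3 unlike.
Row 4: A(4,1)–B(5,1)≠  → 1/1 unlike.
Row 5: B(5,1)–B(5,2)= B(5,2)–A(5,3)≠ B(5,2)–B(6,2)=  → 1/3 unlike.
Total adjacent occupied pairs: 12; unlike-type pairs: 4.
4/12 reduces to 1/3.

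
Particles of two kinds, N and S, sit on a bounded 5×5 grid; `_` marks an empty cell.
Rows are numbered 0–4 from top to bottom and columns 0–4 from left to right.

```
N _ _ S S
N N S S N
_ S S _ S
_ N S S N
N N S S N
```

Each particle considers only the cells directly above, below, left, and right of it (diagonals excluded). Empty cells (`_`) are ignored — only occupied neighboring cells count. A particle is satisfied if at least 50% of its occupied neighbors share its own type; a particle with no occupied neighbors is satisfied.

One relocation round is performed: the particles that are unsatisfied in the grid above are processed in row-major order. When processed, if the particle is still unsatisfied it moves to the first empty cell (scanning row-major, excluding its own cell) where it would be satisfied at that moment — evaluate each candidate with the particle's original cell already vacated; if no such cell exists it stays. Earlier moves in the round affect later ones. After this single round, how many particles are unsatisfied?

Initially unsatisfied (in order): (1,1), (1,4), (2,1), (2,4), (3,1), (3,4).
  (1,1) → (0,1).
  (1,4) → (1,1).
  (2,1) → (0,2).
  (2,4) → (1,4).
  (3,1): now satisfied by earlier moves; stays.
  (3,4): now satisfied by earlier moves; stays.
Resulting grid:
N N S S S
N N S S S
_ _ S _ _
_ N S S N
N N S S N
All satisfied now.

0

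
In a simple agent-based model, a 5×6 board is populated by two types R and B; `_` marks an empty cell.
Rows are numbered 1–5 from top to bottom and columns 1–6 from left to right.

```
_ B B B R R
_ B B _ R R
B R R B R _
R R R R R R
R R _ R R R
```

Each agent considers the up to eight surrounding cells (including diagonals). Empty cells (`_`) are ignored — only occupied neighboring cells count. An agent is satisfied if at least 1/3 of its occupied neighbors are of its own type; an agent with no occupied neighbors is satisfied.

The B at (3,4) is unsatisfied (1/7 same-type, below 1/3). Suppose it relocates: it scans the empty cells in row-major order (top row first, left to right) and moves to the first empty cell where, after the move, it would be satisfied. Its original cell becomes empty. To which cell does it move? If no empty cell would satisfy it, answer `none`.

(1,1)

Vacating (3,4). Empty cells in order:
  (1,1): 2/2 same-type → satisfied — stop here.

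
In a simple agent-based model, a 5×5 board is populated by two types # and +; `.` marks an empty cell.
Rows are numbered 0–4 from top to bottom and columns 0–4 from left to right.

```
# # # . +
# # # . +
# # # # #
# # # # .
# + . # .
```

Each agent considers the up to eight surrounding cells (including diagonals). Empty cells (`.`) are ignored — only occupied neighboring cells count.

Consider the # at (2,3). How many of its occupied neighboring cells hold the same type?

Occupied neighbors of (2,3): (1,2)=#, (1,4)=+, (2,2)=#, (2,4)=#, (3,2)=#, (3,3)=#.
Same type (#): 5 of 6.

5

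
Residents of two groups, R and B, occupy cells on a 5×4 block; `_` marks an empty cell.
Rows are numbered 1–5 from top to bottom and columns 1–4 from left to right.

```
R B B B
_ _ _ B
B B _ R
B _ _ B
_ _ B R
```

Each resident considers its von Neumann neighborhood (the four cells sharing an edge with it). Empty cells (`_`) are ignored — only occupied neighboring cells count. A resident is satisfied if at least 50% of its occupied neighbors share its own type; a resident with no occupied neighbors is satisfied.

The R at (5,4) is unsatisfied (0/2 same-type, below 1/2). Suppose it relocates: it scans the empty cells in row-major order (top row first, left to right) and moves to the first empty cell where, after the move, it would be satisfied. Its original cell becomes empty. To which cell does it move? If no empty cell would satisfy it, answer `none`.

(2,1)

Vacating (5,4). Empty cells in order:
  (2,1): 1/2 same-type → satisfied — stop here.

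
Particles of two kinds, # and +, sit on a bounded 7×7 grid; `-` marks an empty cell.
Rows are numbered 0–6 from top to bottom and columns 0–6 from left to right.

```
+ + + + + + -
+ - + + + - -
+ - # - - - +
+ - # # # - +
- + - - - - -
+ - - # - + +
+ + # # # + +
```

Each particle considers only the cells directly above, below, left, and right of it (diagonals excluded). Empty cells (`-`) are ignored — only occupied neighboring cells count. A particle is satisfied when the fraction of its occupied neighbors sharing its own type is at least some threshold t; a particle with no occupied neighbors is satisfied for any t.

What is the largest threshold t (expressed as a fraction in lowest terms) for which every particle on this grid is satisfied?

1/2

(0,0)+ 2/2
(0,1)+ 2/2
(0,2)+ 3/3
(0,3)+ 3/3
(0,4)+ 3/3
(0,5)+ 1/1
(1,0)+ 2/2
(1,2)+ 2/3
(1,3)+ 3/3
(1,4)+ 2/2
(2,0)+ 2/2
(2,2)# 1/2
(2,6)+ 1/1
(3,0)+ 1/1
(3,2)# 2/2
(3,3)# 2/2
(3,4)# 1/1
(3,6)+ 1/1
(4,1)+ — no occupied neighbors
(5,0)+ 1/1
(5,3)# 1/1
(5,5)+ 2/2
(5,6)+ 2/2
(6,0)+ 2/2
(6,1)+ 1/2
(6,2)# 1/2
(6,3)# 3/3
(6,4)# 1/2
(6,5)+ 2/3
(6,6)+ 2/2
The smallest same-type fraction is 1/2 at (2,2), which reduces to 1/2. Any threshold above that leaves this particle unsatisfied.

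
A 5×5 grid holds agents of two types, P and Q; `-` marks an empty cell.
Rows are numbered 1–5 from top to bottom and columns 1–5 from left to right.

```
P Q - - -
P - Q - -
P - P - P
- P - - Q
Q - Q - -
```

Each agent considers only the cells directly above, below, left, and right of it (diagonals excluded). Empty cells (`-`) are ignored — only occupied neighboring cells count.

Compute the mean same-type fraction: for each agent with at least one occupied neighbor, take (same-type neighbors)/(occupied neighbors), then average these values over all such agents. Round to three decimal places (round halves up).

(1,1)P 1/2
(1,2)Q 0/1
(2,1)P 2/2
(2,3)Q 0/1
(3,1)P 1/1
(3,3)P 0/1
(3,5)P 0/1
(4,2)P — no occupied neighbors
(4,5)Q 0/1
(5,1)Q — no occupied neighbors
(5,3)Q — no occupied neighbors
Sum over 8 agents: 1/2 + 0/1 + 2/2 + 0/1 + 1/1 + 0/1 + 0/1 + 0/1 = 5/2; mean = 5/2 ÷ 8 = 5/16 = 0.3125 → 0.313.

0.313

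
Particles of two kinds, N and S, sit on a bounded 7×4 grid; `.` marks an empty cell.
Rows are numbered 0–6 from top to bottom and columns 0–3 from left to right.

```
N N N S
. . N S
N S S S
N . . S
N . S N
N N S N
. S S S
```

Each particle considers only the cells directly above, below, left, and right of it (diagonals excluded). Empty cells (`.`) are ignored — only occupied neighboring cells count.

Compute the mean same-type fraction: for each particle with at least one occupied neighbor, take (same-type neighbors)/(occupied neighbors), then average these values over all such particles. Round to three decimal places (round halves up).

(0,0)N 1/1
(0,1)N 2/2
(0,2)N 2/3
(0,3)S 1/2
(1,2)N 1/3
(1,3)S 2/3
(2,0)N 1/2
(2,1)S 1/2
(2,2)S 2/3
(2,3)S 3/3
(3,0)N 2/2
(3,3)S 1/2
(4,0)N 2/2
(4,2)S 1/2
(4,3)N 1/3
(5,0)N 2/2
(5,1)N 1/3
(5,2)S 2/4
(5,3)N 1/3
(6,1)S 1/2
(6,2)S 3/3
(6,3)S 1/2
Sum over 22 particles: 1/1 + 2/2 + 2/3 + 1/2 + 1/3 + 2/3 + 1/2 + 1/2 + 2/3 + 3/3 + 2/2 + 1/2 + 2/2 + 1/2 + 1/3 + 2/2 + 1/3 + 2/4 + 1/3 + 1/2 + 3/3 + 1/2 = 43/3; mean = 43/3 ÷ 22 = 43/66 = 0.651515… → 0.652.

0.652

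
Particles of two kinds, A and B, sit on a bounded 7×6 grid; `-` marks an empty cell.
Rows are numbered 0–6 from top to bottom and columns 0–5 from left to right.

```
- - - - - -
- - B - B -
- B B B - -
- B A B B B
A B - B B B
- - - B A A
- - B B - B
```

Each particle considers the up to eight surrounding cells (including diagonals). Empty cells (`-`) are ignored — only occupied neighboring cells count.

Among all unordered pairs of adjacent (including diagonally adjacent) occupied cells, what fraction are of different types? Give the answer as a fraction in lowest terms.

18/47

Scan each occupied cell's neighbors to the right and below (and the two forward diagonals) so each pair is counted once.
Row 1: B(1,2)–B(2,2)= B(1,2)–B(2,3)= B(1,2)–B(2,1)= B(1,4)–B(2,3)=  → 0/4 unlike.
Row 2: B(2,1)–B(2,2)= B(2,1)–B(3,1)= B(2,1)–A(3,2)≠ B(2,2)–B(2,3)= B(2,2)–A(3,2)≠ B(2,2)–B(3,3)= B(2,2)–B(3,1)= B(2,3)–B(3,3)= B(2,3)–B(3,4)= B(2,3)–A(3,2)≠  → 3/10 unlike.
Row 3: B(3,1)–A(3,2)≠ B(3,1)–B(4,1)= B(3,1)–A(4,0)≠ A(3,2)–B(3,3)≠ A(3,2)–B(4,3)≠ A(3,2)–B(4,1)≠ B(3,3)–B(3,4)= B(3,3)–B(4,3)= B(3,3)–B(4,4)= B(3,4)–B(3,5)= B(3,4)–B(4,4)= B(3,4)–B(4,5)= B(3,4)–B(4,3)= B(3,5)–B(4,5)= B(3,5)–B(4,4)=  → 5/15 unlike.
Row 4: A(4,0)–B(4,1)≠ B(4,3)–B(4,4)= B(4,3)–B(5,3)= B(4,3)–A(5,4)≠ B(4,4)–B(4,5)= B(4,4)–A(5,4)≠ B(4,4)–A(5,5)≠ B(4,4)–B(5,3)= B(4,5)–A(5,5)≠ B(4,5)–A(5,4)≠  → 6/10 unlike.
Row 5: B(5,3)–A(5,4)≠ B(5,3)–B(6,3)= B(5,3)–B(6,2)= A(5,4)–A(5,5)= A(5,4)–B(6,5)≠ A(5,4)–B(6,3)≠ A(5,5)–B(6,5)≠  → 4/7 unlike.
Row 6: B(6,2)–B(6,3)=  → 0/1 unlike.
Total adjacent occupied pairs: 47; unlike-type pairs: 18.
18/47 is already in lowest terms.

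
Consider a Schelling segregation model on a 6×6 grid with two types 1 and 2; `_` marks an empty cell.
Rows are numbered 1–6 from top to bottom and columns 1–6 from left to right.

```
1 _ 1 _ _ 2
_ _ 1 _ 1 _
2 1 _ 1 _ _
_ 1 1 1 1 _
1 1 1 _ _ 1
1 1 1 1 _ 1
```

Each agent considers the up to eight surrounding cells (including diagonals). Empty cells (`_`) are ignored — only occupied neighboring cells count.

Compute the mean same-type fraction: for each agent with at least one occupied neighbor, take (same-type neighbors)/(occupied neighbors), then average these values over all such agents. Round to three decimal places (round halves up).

0.854

(1,1)1 — no occupied neighbors
(1,3)1 1/1
(1,6)2 0/1
(2,3)1 3/3
(2,5)1 1/2
(3,1)2 0/2
(3,2)1 3/4
(3,4)1 5/5
(4,2)1 5/6
(4,3)1 6/6
(4,4)1 4/4
(4,5)1 3/3
(5,1)1 4/4
(5,2)1 7/7
(5,3)1 7/7
(5,6)1 2/2
(6,1)1 3/3
(6,2)1 5/5
(6,3)1 4/4
(6,4)1 2/2
(6,6)1 1/1
Sum over 20 agents: 1/1 + 0/1 + 3/3 + 1/2 + 0/2 + 3/4 + 5/5 + 5/6 + 6/6 + 4/4 + 3/3 + 4/4 + 7/7 + 7/7 + 2/2 + 3/3 + 5/5 + 4/4 + 2/2 + 1/1 = 205/12; mean = 205/12 ÷ 20 = 41/48 = 0.854166… → 0.854.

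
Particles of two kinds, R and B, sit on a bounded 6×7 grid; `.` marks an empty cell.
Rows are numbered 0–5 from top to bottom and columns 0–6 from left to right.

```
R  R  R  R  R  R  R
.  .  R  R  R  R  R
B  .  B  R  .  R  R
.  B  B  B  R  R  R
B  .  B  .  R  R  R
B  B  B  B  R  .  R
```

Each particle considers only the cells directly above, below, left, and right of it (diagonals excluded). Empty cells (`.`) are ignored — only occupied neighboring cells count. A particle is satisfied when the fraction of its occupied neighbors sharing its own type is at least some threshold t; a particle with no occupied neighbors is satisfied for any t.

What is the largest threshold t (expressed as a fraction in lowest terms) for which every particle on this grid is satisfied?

1/3

Row 0: (0,0)R 1/1 · (0,1)R 2/2 · (0,2)R 3/3 · (0,3)R 3/3 · (0,4)R 3/3 · (0,5)R 3/3 · (0,6)R 2/2
Row 1: (1,2)R 2/3 · (1,3)R 4/4 · (1,4)R 3/3 · (1,5)R 4/4 · (1,6)R 3/3
Row 2: (2,0)B — no occupied neighbors · (2,2)B 1/3 · (2,3)R 1/3 · (2,5)R 3/3 · (2,6)R 3/3
Row 3: (3,1)B 1/1 · (3,2)B 4/4 · (3,3)B 1/3 · (3,4)R 2/3 · (3,5)R 4/4 · (3,6)R 3/3
Row 4: (4,0)B 1/1 · (4,2)B 2/2 · (4,4)R 3/3 · (4,5)R 3/3 · (4,6)R 3/3
Row 5: (5,0)B 2/2 · (5,1)B 2/2 · (5,2)B 3/3 · (5,3)B 1/2 · (5,4)R 1/2 · (5,6)R 1/1
The smallest same-type fraction is 1/3 at (2,2), which reduces to 1/3. Any threshold above that leaves this particle unsatisfied.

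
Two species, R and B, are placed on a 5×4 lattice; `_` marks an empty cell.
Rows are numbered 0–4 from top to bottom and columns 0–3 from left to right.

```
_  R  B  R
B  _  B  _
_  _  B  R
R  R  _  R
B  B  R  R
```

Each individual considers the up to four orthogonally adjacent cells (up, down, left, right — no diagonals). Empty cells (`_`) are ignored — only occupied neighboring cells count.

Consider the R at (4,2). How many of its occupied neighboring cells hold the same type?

1

Occupied neighbors of (4,2): (4,1)=B, (4,3)=R.
Same type (R): 1 of 2.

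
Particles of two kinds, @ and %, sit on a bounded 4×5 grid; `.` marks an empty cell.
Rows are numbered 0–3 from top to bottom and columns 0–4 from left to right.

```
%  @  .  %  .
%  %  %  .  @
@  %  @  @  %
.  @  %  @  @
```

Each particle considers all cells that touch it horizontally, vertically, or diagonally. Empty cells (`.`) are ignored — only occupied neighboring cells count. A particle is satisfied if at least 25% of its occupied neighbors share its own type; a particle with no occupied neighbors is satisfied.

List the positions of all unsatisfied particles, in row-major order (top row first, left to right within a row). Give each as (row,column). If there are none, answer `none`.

Row 0: (0,0)% 2/3 satisfied · (0,1)@ 0/4 not · (0,3)% 1/2 satisfied
Row 1: (1,0)% 3/5 satisfied · (1,1)% 4/7 satisfied · (1,2)% 3/6 satisfied · (1,4)@ 1/3 satisfied
Row 2: (2,0)@ 1/4 satisfied · (2,1)% 4/7 satisfied · (2,2)@ 3/7 satisfied · (2,3)@ 4/7 satisfied · (2,4)% 0/4 not
Row 3: (3,1)@ 2/4 satisfied · (3,2)% 1/5 not · (3,3)@ 3/5 satisfied · (3,4)@ 2/3 satisfied

(0,1), (2,4), (3,2)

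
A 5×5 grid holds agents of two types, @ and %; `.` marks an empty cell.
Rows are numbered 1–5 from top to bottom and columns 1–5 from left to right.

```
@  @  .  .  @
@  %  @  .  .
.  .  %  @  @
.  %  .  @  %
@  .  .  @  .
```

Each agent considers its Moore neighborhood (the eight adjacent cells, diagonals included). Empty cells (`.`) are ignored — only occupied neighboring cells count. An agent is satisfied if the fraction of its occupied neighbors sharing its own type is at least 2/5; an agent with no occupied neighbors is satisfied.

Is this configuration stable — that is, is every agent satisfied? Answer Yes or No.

(1,1)@ 2/3 satisfied
(1,2)@ 3/4 satisfied
(1,5)@ 0/0 satisfied
(2,1)@ 2/3 satisfied
(2,2)% 1/5 not
(2,3)@ 2/4 satisfied
(3,3)% 2/5 satisfied
(3,4)@ 3/5 satisfied
(3,5)@ 2/3 satisfied
(4,2)% 1/2 satisfied
(4,4)@ 3/5 satisfied
(4,5)% 0/4 not
(5,1)@ 0/1 not
(5,4)@ 1/2 satisfied
For instance (2,2) has only 1/5 same-type neighbors, below 2/5.

No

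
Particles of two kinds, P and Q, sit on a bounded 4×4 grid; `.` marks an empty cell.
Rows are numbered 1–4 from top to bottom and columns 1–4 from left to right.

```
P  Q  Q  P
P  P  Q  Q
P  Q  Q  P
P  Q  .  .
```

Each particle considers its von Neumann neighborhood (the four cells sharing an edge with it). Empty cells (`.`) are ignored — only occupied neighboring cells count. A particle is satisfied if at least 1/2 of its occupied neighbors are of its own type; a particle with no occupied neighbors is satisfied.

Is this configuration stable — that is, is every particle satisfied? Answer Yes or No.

Row 1: (1,1)P 1/2 satisfied · (1,2)Q 1/3 not · (1,3)Q 2/3 satisfied · (1,4)P 0/2 not
Row 2: (2,1)P 3/3 satisfied · (2,2)P 1/4 not · (2,3)Q 3/4 satisfied · (2,4)Q 1/3 not
Row 3: (3,1)P 2/3 satisfied · (3,2)Q 2/4 satisfied · (3,3)Q 2/3 satisfied · (3,4)P 0/2 not
Row 4: (4,1)P 1/2 satisfied · (4,2)Q 1/2 satisfied
For instance (1,2) has only 1/3 same-type neighbors, below 1/2.

No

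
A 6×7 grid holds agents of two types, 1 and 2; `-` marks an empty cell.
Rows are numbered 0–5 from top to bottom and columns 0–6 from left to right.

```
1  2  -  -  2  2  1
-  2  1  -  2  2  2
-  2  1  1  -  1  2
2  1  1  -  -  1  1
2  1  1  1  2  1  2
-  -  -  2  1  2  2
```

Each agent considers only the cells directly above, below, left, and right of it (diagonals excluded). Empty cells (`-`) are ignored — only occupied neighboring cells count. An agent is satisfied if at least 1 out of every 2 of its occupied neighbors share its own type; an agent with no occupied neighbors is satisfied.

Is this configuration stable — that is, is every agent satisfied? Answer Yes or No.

Row 0: (0,0)1 0/1 ✗ · (0,1)2 1/2 ✓ · (0,4)2 2/2 ✓ · (0,5)2 2/3 ✓ · (0,6)1 0/2 ✗
Row 1: (1,1)2 2/3 ✓ · (1,2)1 1/2 ✓ · (1,4)2 2/2 ✓ · (1,5)2 3/4 ✓ · (1,6)2 2/3 ✓
Row 2: (2,1)2 1/3 ✗ · (2,2)1 3/4 ✓ · (2,3)1 1/1 ✓ · (2,5)1 1/3 ✗ · (2,6)2 1/3 ✗
Row 3: (3,0)2 1/2 ✓ · (3,1)1 2/4 ✓ · (3,2)1 3/3 ✓ · (3,5)1 3/3 ✓ · (3,6)1 1/3 ✗
Row 4: (4,0)2 1/2 ✓ · (4,1)1 2/3 ✓ · (4,2)1 3/3 ✓ · (4,3)1 1/3 ✗ · (4,4)2 0/3 ✗ · (4,5)1 1/4 ✗ · (4,6)2 1/3 ✗
Row 5: (5,3)2 0/2 ✗ · (5,4)1 0/3 ✗ · (5,5)2 1/3 ✗ · (5,6)2 2/2 ✓
For instance (0,0) has only 0/1 same-type neighbors, below 1/2.

No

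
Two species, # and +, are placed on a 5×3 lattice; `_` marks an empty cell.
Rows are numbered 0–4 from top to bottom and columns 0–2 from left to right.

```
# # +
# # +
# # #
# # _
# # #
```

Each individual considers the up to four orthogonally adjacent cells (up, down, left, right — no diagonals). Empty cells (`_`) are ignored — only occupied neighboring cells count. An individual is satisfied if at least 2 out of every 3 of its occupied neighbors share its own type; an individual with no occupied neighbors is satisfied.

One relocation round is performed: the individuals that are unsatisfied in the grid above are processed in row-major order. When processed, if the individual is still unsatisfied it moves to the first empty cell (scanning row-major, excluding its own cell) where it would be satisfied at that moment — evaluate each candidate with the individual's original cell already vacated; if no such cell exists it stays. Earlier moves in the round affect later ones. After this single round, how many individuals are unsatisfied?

2

Initially unsatisfied (in order): (0,2), (1,2), (2,2).
  (0,2): no empty cell satisfies it; stays.
  (1,2): no empty cell satisfies it; stays.
  (2,2) → (3,2).
Resulting grid:
# # +
# # +
# # _
# # #
# # #
Unsatisfied now: (0,2), (1,2).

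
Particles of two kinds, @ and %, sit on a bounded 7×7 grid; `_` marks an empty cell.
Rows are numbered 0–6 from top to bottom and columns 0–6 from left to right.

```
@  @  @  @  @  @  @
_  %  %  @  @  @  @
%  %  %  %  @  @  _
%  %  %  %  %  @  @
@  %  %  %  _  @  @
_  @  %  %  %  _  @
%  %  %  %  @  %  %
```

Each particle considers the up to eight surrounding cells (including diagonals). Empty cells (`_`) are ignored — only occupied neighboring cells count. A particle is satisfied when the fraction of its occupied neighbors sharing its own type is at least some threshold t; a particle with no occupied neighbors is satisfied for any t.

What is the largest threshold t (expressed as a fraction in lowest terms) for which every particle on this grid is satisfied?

Row 0: (0,0)@ 1/2 · (0,1)@ 2/4 · (0,2)@ 3/5 · (0,3)@ 4/5 · (0,4)@ 5/5 · (0,5)@ 5/5 · (0,6)@ 3/3
Row 1: (1,1)% 4/7 · (1,2)% 4/8 · (1,3)@ 5/8 · (1,4)@ 7/8 · (1,5)@ 7/7 · (1,6)@ 4/4
Row 2: (2,0)% 4/4 · (2,1)% 7/7 · (2,2)% 7/8 · (2,3)% 5/8 · (2,4)@ 5/8 · (2,5)@ 6/7
Row 3: (3,0)% 4/5 · (3,1)% 7/8 · (3,2)% 8/8 · (3,3)% 6/7 · (3,4)% 3/7 · (3,5)@ 5/6 · (3,6)@ 4/4
Row 4: (4,0)@ 1/4 · (4,1)% 5/7 · (4,2)% 7/8 · (4,3)% 7/7 · (4,5)@ 4/6 · (4,6)@ 4/4
Row 5: (5,1)@ 1/7 · (5,2)% 7/8 · (5,3)% 6/7 · (5,4)% 4/6 · (5,6)@ 2/4
Row 6: (6,0)% 1/2 · (6,1)% 3/4 · (6,2)% 4/5 · (6,3)% 4/5 · (6,4)@ 0/4 · (6,5)% 2/4 · (6,6)% 1/2
The smallest same-type fraction is 0/4 at (6,4), which reduces to 0/1. Any threshold above that leaves this particle unsatisfied.

0/1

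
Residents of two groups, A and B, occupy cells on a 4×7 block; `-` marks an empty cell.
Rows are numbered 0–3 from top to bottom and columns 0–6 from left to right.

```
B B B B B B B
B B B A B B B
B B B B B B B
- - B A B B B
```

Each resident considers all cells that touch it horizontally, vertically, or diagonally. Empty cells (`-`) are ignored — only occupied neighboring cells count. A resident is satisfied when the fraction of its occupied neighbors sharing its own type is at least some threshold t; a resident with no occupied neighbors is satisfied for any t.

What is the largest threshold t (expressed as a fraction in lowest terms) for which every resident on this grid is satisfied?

0/1

Row 0: (0,0)B 3/3 · (0,1)B 5/5 · (0,2)B 4/5 · (0,3)B 4/5 · (0,4)B 4/5 · (0,5)B 5/5 · (0,6)B 3/3
Row 1: (1,0)B 5/5 · (1,1)B 8/8 · (1,2)B 7/8 · (1,3)A 0/8 · (1,4)B 7/8 · (1,5)B 8/8 · (1,6)B 5/5
Row 2: (2,0)B 3/3 · (2,1)B 6/6 · (2,2)B 5/7 · (2,3)B 6/8 · (2,4)B 6/8 · (2,5)B 8/8 · (2,6)B 5/5
Row 3: (3,2)B 3/4 · (3,3)A 0/5 · (3,4)B 4/5 · (3,5)B 5/5 · (3,6)B 3/3
The smallest same-type fraction is 0/8 at (1,3), which reduces to 0/1. Any threshold above that leaves this resident unsatisfied.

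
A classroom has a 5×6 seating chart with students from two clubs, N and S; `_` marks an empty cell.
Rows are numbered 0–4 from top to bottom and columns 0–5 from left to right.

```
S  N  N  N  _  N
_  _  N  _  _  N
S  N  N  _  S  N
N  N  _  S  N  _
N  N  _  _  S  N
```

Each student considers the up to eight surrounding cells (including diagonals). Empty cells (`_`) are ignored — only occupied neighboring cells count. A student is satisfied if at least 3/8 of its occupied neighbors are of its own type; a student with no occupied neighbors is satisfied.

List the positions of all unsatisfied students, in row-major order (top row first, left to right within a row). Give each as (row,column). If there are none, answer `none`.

Row 0: (0,0)S 0/1 ✗ · (0,1)N 2/3 ✓ · (0,2)N 3/3 ✓ · (0,3)N 2/2 ✓ · (0,5)N 1/1 ✓
Row 1: (1,2)N 5/5 ✓ · (1,5)N 2/3 ✓
Row 2: (2,0)S 0/3 ✗ · (2,1)N 4/5 ✓ · (2,2)N 3/4 ✓ · (2,4)S 1/4 ✗ · (2,5)N 2/3 ✓
Row 3: (3,0)N 4/5 ✓ · (3,1)N 5/6 ✓ · (3,3)S 2/4 ✓ · (3,4)N 2/5 ✓
Row 4: (4,0)N 3/3 ✓ · (4,1)N 3/3 ✓ · (4,4)S 1/3 ✗ · (4,5)N 1/2 ✓

(0,0), (2,0), (2,4), (4,4)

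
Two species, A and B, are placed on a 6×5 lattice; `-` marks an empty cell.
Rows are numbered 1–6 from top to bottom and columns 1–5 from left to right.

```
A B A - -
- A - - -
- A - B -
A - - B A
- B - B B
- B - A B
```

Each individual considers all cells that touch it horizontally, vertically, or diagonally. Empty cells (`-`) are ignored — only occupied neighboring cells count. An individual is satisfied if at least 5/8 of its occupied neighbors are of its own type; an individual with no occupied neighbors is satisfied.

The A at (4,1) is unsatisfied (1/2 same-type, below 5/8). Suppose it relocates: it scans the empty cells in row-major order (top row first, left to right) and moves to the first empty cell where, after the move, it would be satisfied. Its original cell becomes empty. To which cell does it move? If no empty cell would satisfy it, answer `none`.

Vacating (4,1). Empty cells in order:
  (1,4): 1/1 same-type → satisfied — stop here.

(1,4)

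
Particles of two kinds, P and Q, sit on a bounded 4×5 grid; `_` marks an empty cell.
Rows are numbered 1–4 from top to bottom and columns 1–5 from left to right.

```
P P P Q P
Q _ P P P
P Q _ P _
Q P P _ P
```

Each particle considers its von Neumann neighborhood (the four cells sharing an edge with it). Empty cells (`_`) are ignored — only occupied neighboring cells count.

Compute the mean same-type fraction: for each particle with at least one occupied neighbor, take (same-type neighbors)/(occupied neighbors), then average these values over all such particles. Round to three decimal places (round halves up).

(1,1)P 1/2
(1,2)P 2/2
(1,3)P 2/3
(1,4)Q 0/3
(1,5)P 1/2
(2,1)Q 0/2
(2,3)P 2/2
(2,4)P 3/4
(2,5)P 2/2
(3,1)P 0/3
(3,2)Q 0/2
(3,4)P 1/1
(4,1)Q 0/2
(4,2)P 1/3
(4,3)P 1/1
(4,5)P — no occupied neighbors
Sum over 15 particles: 1/2 + 2/2 + 2/3 + 0/3 + 1/2 + 0/2 + 2/2 + 3/4 + 2/2 + 0/3 + 0/2 + 1/1 + 0/2 + 1/3 + 1/1 = 31/4; mean = 31/4 ÷ 15 = 31/60 = 0.516666… → 0.517.

0.517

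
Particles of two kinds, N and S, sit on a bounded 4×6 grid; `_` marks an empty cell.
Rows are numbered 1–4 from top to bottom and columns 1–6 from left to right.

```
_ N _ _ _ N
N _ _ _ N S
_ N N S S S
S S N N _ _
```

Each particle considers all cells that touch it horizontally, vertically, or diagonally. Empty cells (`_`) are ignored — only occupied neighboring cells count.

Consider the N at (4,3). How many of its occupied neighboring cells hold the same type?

3

Occupied neighbors of (4,3): (3,2)=N, (3,3)=N, (3,4)=S, (4,2)=S, (4,4)=N.
Same type (N): 3 of 5.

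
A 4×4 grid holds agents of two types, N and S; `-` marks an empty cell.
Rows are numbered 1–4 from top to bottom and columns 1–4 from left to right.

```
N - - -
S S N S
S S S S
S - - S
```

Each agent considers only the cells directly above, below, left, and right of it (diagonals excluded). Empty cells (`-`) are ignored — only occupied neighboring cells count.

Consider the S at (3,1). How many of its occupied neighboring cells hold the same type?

Occupied neighbors of (3,1): (2,1)=S, (4,1)=S, (3,2)=S.
Same type (S): 3 of 3.

3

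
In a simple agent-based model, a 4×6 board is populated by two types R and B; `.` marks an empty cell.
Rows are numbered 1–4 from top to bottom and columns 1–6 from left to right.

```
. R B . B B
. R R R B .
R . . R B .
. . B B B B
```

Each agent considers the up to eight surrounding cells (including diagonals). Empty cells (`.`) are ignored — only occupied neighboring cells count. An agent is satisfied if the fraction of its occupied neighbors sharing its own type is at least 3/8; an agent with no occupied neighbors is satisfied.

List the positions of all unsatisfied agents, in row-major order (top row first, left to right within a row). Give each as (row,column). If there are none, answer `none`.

Row 1: (1,2)R 2/3 ✓ · (1,3)B 0/4 ✗ · (1,5)B 2/3 ✓ · (1,6)B 2/2 ✓
Row 2: (2,2)R 3/4 ✓ · (2,3)R 4/5 ✓ · (2,4)R 2/6 ✗ · (2,5)B 3/5 ✓
Row 3: (3,1)R 1/1 ✓ · (3,4)R 2/7 ✗ · (3,5)B 4/6 ✓
Row 4: (4,3)B 1/2 ✓ · (4,4)B 3/4 ✓ · (4,5)B 3/4 ✓ · (4,6)B 2/2 ✓

(1,3), (2,4), (3,4)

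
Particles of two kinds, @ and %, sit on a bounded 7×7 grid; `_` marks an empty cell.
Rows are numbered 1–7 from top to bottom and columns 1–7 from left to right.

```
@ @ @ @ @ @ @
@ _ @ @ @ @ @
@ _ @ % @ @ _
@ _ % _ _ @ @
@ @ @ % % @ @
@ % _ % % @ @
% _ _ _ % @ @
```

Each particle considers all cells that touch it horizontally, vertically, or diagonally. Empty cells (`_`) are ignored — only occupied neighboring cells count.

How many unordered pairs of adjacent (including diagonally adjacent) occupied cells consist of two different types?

Scan each occupied cell's neighbors to the right and below (and the two forward diagonals) so each pair is counted once.
Row 1: @(1,1)–@(1,2)= @(1,1)–@(2,1)= @(1,2)–@(1,3)= @(1,2)–@(2,3)= @(1,2)–@(2,1)= @(1,3)–@(1,4)= @(1,3)–@(2,3)= @(1,3)–@(2,4)= @(1,4)–@(1,5)= @(1,4)–@(2,4)= @(1,4)–@(2,5)= @(1,4)–@(2,3)= @(1,5)–@(1,6)= @(1,5)–@(2,5)= @(1,5)–@(2,6)= @(1,5)–@(2,4)= @(1,6)–@(1,7)= @(1,6)–@(2,6)= @(1,6)–@(2,7)= @(1,6)–@(2,5)= @(1,7)–@(2,7)= @(1,7)–@(2,6)=  → 0/22 unlike.
Row 2: @(2,1)–@(3,1)= @(2,3)–@(2,4)= @(2,3)–@(3,3)= @(2,3)–%(3,4)≠ @(2,4)–@(2,5)= @(2,4)–%(3,4)≠ @(2,4)–@(3,5)= @(2,4)–@(3,3)= @(2,5)–@(2,6)= @(2,5)–@(3,5)= @(2,5)–@(3,6)= @(2,5)–%(3,4)≠ @(2,6)–@(2,7)= @(2,6)–@(3,6)= @(2,6)–@(3,5)= @(2,7)–@(3,6)=  → 3/16 unlike.
Row 3: @(3,1)–@(4,1)= @(3,3)–%(3,4)≠ @(3,3)–%(4,3)≠ %(3,4)–@(3,5)≠ %(3,4)–%(4,3)= @(3,5)–@(3,6)= @(3,5)–@(4,6)= @(3,6)–@(4,6)= @(3,6)–@(4,7)=  → 3/9 unlike.
Row 4: @(4,1)–@(5,1)= @(4,1)–@(5,2)= %(4,3)–@(5,3)≠ %(4,3)–%(5,4)= %(4,3)–@(5,2)≠ @(4,6)–@(4,7)= @(4,6)–@(5,6)= @(4,6)–@(5,7)= @(4,6)–%(5,5)≠ @(4,7)–@(5,7)= @(4,7)–@(5,6)=  → 3/11 unlike.
Row 5: @(5,1)–@(5,2)= @(5,1)–@(6,1)= @(5,1)–%(6,2)≠ @(5,2)–@(5,3)= @(5,2)–%(6,2)≠ @(5,2)–@(6,1)= @(5,3)–%(5,4)≠ @(5,3)–%(6,4)≠ @(5,3)–%(6,2)≠ %(5,4)–%(5,5)= %(5,4)–%(6,4)= %(5,4)–%(6,5)= %(5,5)–@(5,6)≠ %(5,5)–%(6,5)= %(5,5)–@(6,6)≠ %(5,5)–%(6,4)= @(5,6)–@(5,7)= @(5,6)–@(6,6)= @(5,6)–@(6,7)= @(5,6)–%(6,5)≠ @(5,7)–@(6,7)= @(5,7)–@(6,6)=  → 8/22 unlike.
Row 6: @(6,1)–%(6,2)≠ @(6,1)–%(7,1)≠ %(6,2)–%(7,1)= %(6,4)–%(6,5)= %(6,4)–%(7,5)= %(6,5)–@(6,6)≠ %(6,5)–%(7,5)= %(6,5)–@(7,6)≠ @(6,6)–@(6,7)= @(6,6)–@(7,6)= @(6,6)–@(7,7)= @(6,6)–%(7,5)≠ @(6,7)–@(7,7)= @(6,7)–@(7,6)=  → 5/14 unlike.
Row 7: %(7,5)–@(7,6)≠ @(7,6)–@(7,7)=  → 1/2 unlike.
Total adjacent occupied pairs: 96; unlike-type pairs: 23.

23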